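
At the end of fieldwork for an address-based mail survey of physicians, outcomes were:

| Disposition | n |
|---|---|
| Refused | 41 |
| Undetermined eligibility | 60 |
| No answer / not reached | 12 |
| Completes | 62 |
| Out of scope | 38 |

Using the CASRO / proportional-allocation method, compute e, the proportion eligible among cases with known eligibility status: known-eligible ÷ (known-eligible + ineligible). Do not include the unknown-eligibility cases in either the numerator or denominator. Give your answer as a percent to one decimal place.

Eligible (known) = 62 + 41 + 12 = 115
e = 115 / (115 + 38) = 115 / 153 = 0.7516

75.2%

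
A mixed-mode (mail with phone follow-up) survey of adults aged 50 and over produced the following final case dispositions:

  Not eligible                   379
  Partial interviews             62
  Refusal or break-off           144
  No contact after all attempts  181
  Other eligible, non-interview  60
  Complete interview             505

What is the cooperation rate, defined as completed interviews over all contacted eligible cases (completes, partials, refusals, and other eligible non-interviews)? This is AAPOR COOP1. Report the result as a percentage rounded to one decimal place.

Numerator = 505
Denom = 505 + 62 + 144 + 60 = 771
COOP1 = 505 / 771 = 0.6550

65.5%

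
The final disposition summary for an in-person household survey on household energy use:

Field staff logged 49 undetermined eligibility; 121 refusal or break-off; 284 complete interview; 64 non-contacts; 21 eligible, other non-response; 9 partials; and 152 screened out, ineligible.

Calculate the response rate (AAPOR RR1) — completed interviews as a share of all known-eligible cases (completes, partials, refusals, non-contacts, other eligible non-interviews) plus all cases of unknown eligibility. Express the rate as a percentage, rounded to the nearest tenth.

51.8%

Num: 284
Base: 284 + 9 + 121 + 64 + 21 + 49 = 548
RR1 = 284 / 548 = 0.5182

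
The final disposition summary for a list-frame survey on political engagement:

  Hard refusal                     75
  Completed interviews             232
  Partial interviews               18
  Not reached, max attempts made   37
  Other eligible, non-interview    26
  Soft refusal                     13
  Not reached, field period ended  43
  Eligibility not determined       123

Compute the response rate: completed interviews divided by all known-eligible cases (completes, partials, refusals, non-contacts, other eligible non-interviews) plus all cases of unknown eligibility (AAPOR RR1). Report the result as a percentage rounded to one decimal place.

40.9%

Refusal or break-off = 75 + 13 = 88
Non-contacts = 43 + 37 = 80
Numerator → 232
Denominator → 232 + 18 + 88 + 80 + 26 + 123 = 567
RR1 = 232 / 567 = 0.4092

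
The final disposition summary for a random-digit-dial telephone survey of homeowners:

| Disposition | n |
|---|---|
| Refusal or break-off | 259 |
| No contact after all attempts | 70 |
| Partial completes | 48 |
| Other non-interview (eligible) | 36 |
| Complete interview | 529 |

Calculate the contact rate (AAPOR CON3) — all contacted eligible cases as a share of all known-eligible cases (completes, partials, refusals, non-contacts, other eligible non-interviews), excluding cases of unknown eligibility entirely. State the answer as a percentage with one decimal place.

92.6%

Top = 529 + 48 + 259 + 36 = 872
Denom = 529 + 48 + 259 + 70 + 36 = 942
CON3 = 872 / 942 = 0.9257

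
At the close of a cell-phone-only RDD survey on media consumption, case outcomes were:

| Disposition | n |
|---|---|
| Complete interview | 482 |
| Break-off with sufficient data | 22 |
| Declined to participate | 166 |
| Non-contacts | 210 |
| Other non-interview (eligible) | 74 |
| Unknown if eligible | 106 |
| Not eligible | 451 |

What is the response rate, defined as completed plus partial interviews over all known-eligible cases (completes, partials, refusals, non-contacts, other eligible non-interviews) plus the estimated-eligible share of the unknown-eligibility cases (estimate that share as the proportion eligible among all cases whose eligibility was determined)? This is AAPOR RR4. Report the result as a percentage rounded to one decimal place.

Num → 482 + 22 = 504
Eligible (known) → 482 + 22 + 166 + 210 + 74 = 954
e = 954 / (954 + 451) = 954 / 1405 = 0.6790
Estimated eligible among unknowns → 0.6790 × 106 = 71.97
Denom → 954 + 71.97 = 1025.97
RR4 = 504 / 1025.97 = 0.4912

49.1%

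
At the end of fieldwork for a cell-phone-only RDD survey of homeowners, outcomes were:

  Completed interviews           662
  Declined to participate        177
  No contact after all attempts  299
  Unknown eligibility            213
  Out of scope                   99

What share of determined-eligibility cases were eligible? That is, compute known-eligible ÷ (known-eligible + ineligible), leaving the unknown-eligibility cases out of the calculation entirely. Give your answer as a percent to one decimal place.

92.0%

Determined eligible = 662 + 177 + 299 = 1138
e = 1138 / (1138 + 99) = 1138 / 1237 = 0.9200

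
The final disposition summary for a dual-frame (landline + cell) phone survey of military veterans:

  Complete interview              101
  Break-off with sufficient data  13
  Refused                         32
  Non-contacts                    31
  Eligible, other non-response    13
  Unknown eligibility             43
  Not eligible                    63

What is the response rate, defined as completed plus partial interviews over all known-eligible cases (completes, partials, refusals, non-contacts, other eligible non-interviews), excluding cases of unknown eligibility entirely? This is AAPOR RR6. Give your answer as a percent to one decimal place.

Num = 101 + 13 = 114
Denominator = 101 + 13 + 32 + 31 + 13 = 190
RR6 = 114 / 190 = 0.6000

60.0%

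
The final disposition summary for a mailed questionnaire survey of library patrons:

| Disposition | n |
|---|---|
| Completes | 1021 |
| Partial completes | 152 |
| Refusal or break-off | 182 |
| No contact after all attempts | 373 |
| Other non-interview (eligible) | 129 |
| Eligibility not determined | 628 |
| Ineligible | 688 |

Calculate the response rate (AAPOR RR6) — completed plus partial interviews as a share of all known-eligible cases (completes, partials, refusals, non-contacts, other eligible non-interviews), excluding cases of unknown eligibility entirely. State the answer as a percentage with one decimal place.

63.2%

Num → 1021 + 152 = 1173
Denom → 1021 + 152 + 182 + 373 + 129 = 1857
RR6 = 1173 / 1857 = 0.6317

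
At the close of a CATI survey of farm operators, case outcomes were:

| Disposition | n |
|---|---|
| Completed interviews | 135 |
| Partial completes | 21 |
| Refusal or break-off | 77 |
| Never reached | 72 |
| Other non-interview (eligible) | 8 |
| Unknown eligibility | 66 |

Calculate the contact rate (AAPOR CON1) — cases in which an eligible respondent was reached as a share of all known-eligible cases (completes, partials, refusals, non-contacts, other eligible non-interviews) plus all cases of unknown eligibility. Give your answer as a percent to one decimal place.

63.6%

Top → 135 + 21 + 77 + 8 = 241
Denom → 135 + 21 + 77 + 72 + 8 + 66 = 379
CON1 = 241 / 379 = 0.6359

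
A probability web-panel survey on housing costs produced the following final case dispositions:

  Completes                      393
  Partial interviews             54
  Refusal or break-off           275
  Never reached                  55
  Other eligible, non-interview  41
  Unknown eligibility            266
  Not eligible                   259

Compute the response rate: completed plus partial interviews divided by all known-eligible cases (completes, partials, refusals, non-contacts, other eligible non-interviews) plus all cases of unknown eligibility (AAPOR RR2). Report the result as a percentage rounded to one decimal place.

Numerator → 393 + 54 = 447
Base → 393 + 54 + 275 + 55 + 41 + 266 = 1084
RR2 = 447 / 1084 = 0.4124

41.2%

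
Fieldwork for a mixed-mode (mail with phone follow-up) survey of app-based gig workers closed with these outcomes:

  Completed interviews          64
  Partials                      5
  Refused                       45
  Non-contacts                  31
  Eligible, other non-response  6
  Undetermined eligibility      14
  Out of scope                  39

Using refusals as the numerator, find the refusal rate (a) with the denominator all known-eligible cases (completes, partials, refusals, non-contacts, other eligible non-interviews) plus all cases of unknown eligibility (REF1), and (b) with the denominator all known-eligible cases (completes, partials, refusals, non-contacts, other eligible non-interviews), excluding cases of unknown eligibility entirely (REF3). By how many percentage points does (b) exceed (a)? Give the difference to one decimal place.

Num → 45
Denom → 64 + 5 + 45 + 31 + 6 + 14 = 165
REF1 = 45 / 165 = 0.2727
Denom → 64 + 5 + 45 + 31 + 6 = 151
REF3 = 45 / 151 = 0.2980
Difference = 29.80 − 27.27 = 2.53 percentage points

2.5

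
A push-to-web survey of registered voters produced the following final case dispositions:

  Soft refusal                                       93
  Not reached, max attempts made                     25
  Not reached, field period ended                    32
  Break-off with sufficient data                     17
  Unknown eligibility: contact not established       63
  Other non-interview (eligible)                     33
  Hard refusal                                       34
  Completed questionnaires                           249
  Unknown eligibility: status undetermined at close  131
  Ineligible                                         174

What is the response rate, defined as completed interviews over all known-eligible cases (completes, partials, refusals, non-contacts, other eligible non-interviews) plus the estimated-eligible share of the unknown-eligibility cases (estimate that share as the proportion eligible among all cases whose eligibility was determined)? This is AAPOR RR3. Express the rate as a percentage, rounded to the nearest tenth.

39.8%

Declined to participate = 34 + 93 = 127
No answer / not reached = 32 + 25 = 57
Unknown eligibility = 63 + 131 = 194
Num = 249
Known eligible = 249 + 17 + 127 + 57 + 33 = 483
e = 483 / (483 + 174) = 483 / 657 = 0.7352
Eligible share of unknowns = 0.7352 × 194 = 142.63
Denominator = 483 + 142.63 = 625.63
RR3 = 249 / 625.63 = 0.3980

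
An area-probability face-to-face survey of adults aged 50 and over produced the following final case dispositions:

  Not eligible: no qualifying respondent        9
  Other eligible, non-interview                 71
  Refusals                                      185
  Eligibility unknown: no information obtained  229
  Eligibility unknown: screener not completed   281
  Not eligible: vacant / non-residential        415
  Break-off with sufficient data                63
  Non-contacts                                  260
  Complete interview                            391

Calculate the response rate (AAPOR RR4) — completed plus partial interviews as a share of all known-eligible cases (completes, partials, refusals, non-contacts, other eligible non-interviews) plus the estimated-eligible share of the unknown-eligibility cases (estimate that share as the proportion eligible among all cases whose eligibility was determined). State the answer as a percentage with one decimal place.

Unknown if eligible = 281 + 229 = 510
Not eligible = 9 + 415 = 424
Numerator: 391 + 63 = 454
Determined eligible: 391 + 63 + 185 + 260 + 71 = 970
e = 970 / (970 + 424) = 970 / 1394 = 0.6958
Eligible share of unknowns: 0.6958 × 510 = 354.86
Denominator: 970 + 354.86 = 1324.86
RR4 = 454 / 1324.86 = 0.3427

34.3%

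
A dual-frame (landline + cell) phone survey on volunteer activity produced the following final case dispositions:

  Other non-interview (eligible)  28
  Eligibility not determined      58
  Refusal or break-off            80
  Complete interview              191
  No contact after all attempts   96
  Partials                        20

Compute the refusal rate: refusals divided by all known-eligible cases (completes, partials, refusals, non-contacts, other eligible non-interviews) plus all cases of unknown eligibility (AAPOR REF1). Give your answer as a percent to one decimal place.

16.9%

Num: 80
Base: 191 + 20 + 80 + 96 + 28 + 58 = 473
REF1 = 80 / 473 = 0.1691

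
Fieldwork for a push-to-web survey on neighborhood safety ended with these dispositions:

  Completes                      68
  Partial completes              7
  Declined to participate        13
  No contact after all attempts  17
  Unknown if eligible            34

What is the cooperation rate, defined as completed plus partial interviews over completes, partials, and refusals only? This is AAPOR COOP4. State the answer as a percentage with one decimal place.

85.2%

Num: 68 + 7 = 75
Denominator: 68 + 7 + 13 = 88
COOP4 = 75 / 88 = 0.8523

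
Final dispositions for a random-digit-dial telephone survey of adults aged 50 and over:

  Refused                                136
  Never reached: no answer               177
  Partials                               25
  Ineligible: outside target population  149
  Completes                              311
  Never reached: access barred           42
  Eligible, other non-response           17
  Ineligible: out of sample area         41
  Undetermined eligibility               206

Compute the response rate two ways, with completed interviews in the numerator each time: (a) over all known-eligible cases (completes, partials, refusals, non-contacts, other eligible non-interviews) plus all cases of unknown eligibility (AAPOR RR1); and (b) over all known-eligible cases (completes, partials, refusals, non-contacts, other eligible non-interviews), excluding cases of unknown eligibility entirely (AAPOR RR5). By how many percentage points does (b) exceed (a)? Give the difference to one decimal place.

9.9

No contact after all attempts = 177 + 42 = 219
Screened out, ineligible = 149 + 41 = 190
Top: 311
Denom: 311 + 25 + 136 + 219 + 17 + 206 = 914
RR1 = 311 / 914 = 0.3403
Denom: 311 + 25 + 136 + 219 + 17 = 708
RR5 = 311 / 708 = 0.4393
Difference = 43.93 − 34.03 = 9.90 percentage points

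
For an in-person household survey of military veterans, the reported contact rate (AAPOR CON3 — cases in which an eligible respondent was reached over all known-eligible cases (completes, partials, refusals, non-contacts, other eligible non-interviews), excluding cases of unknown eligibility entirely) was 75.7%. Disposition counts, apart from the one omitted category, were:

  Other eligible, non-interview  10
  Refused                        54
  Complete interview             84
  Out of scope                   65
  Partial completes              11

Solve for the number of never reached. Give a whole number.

Top = 84 + 11 + 54 + 10 = 159
CON3 = 159 / D = 0.757
D = 159 / 0.757 = 210.0
Other denominator terms total 159
never reached = 210.0 − 159 ≈ 51

51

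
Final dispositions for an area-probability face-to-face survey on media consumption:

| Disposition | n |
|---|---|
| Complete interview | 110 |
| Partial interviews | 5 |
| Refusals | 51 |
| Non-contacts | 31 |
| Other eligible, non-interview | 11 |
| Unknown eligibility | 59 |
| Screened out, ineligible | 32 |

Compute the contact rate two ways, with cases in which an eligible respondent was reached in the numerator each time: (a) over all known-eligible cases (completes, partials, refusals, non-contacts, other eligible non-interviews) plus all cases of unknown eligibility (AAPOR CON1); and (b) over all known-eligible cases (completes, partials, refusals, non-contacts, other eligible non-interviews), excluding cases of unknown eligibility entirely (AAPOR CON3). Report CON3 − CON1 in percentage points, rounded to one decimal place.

Num = 110 + 5 + 51 + 11 = 177
Denominator = 110 + 5 + 51 + 31 + 11 + 59 = 267
CON1 = 177 / 267 = 0.6629
Denominator = 110 + 5 + 51 + 31 + 11 = 208
CON3 = 177 / 208 = 0.8510
Difference = 85.10 − 66.29 = 18.81 percentage points

18.8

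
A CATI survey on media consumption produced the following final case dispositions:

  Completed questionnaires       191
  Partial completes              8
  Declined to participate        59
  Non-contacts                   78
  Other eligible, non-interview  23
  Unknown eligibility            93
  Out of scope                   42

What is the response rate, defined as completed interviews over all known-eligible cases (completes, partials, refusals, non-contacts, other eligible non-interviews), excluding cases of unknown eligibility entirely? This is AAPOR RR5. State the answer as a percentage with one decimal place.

53.2%

Top → 191
Denom → 191 + 8 + 59 + 78 + 23 = 359
RR5 = 191 / 359 = 0.5320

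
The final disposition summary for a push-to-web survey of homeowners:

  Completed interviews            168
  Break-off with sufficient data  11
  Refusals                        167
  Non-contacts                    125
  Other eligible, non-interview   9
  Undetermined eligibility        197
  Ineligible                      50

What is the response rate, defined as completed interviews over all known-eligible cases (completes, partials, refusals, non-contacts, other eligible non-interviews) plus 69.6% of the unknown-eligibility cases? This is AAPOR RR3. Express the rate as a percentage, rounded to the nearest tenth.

Numerator = 168
Known eligible = 168 + 11 + 167 + 125 + 9 = 480
Estimated eligible among unknowns = 0.6960 × 197 = 137.11
Base = 480 + 137.11 = 617.11
RR3 = 168 / 617.11 = 0.2722

27.2%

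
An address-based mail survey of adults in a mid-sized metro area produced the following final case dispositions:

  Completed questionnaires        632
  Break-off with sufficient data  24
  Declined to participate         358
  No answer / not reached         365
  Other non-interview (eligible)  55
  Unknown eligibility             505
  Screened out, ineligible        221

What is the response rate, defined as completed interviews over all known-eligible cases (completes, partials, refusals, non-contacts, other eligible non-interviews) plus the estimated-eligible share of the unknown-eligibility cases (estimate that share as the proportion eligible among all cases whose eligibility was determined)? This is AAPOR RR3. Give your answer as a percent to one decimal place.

Num → 632
Known eligible → 632 + 24 + 358 + 365 + 55 = 1434
e = 1434 / (1434 + 221) = 1434 / 1655 = 0.8665
Eligible share of unknowns → 0.8665 × 505 = 437.58
Base → 1434 + 437.58 = 1871.58
RR3 = 632 / 1871.58 = 0.3377

33.8%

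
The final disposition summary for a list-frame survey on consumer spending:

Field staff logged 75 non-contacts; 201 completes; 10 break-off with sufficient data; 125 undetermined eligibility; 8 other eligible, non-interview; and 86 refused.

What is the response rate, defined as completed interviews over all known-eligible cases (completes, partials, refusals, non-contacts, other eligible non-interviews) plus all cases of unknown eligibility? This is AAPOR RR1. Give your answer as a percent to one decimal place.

Numerator: 201
Denom: 201 + 10 + 86 + 75 + 8 + 125 = 505
RR1 = 201 / 505 = 0.3980

39.8%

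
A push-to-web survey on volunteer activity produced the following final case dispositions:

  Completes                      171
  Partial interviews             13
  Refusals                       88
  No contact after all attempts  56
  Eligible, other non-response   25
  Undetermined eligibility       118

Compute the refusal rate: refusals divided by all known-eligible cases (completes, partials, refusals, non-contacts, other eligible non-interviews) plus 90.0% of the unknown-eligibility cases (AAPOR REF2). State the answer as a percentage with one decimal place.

19.2%

Num = 88
Eligible (known) = 171 + 13 + 88 + 56 + 25 = 353
e × U = 0.9000 × 118 = 106.20
Base = 353 + 106.20 = 459.20
REF2 = 88 / 459.20 = 0.1916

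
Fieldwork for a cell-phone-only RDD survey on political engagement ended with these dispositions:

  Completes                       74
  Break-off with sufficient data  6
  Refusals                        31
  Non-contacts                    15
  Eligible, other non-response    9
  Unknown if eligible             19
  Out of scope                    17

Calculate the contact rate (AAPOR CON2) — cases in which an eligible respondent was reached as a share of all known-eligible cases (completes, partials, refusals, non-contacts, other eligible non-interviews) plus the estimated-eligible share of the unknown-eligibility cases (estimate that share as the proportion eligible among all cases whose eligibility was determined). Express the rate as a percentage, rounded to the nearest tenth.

Numerator: 74 + 6 + 31 + 9 = 120
Known eligible: 74 + 6 + 31 + 15 + 9 = 135
e = 135 / (135 + 17) = 135 / 152 = 0.8882
e × U: 0.8882 × 19 = 16.88
Base: 135 + 16.88 = 151.88
CON2 = 120 / 151.88 = 0.7901

79.0%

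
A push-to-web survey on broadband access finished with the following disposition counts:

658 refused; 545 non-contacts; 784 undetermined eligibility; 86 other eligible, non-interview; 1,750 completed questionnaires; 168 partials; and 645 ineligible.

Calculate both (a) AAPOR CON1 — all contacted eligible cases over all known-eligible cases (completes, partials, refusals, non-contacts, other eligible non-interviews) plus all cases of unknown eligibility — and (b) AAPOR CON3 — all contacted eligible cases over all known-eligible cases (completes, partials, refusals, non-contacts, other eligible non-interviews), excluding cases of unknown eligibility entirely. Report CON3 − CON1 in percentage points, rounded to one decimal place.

16.3

Numerator → 1750 + 168 + 658 + 86 = 2662
Denominator → 1750 + 168 + 658 + 545 + 86 + 784 = 3991
CON1 = 2662 / 3991 = 0.6670
Denominator → 1750 + 168 + 658 + 545 + 86 = 3207
CON3 = 2662 / 3207 = 0.8301
Difference = 83.01 − 66.70 = 16.31 percentage points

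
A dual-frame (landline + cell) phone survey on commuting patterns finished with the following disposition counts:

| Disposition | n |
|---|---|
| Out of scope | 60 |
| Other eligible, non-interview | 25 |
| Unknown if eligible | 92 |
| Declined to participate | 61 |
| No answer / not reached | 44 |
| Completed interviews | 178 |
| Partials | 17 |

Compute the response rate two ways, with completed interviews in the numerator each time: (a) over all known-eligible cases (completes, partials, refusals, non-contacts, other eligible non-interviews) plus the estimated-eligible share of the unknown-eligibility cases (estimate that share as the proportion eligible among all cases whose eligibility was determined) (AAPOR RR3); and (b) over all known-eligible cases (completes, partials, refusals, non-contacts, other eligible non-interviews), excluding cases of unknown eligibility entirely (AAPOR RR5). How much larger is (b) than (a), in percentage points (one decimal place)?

10.6

Num: 178
Determined eligible: 178 + 17 + 61 + 44 + 25 = 325
e = 325 / (325 + 60) = 325 / 385 = 0.8442
Eligible share of unknowns: 0.8442 × 92 = 77.67
Denom: 325 + 77.67 = 402.67
RR3 = 178 / 402.67 = 0.4420
Denom: 178 + 17 + 61 + 44 + 25 = 325
RR5 = 178 / 325 = 0.5477
Difference = 54.77 − 44.20 = 10.57 percentage points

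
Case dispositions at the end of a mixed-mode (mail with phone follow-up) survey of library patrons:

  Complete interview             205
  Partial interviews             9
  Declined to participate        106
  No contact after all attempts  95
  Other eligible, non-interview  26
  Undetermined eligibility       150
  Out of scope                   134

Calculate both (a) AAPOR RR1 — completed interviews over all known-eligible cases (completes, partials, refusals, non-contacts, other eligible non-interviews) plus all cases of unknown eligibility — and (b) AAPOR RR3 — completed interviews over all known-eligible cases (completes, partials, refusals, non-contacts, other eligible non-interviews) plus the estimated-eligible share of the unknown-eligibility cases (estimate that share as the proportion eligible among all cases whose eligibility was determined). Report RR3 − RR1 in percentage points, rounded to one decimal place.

Top → 205
Denom → 205 + 9 + 106 + 95 + 26 + 150 = 591
RR1 = 205 / 591 = 0.3469
Eligible (known) → 205 + 9 + 106 + 95 + 26 = 441
e = 441 / (441 + 134) = 441 / 575 = 0.7670
e × U → 0.7670 × 150 = 115.05
Denom → 441 + 115.05 = 556.05
RR3 = 205 / 556.05 = 0.3687
Difference = 36.87 − 34.69 = 2.18 percentage points

2.2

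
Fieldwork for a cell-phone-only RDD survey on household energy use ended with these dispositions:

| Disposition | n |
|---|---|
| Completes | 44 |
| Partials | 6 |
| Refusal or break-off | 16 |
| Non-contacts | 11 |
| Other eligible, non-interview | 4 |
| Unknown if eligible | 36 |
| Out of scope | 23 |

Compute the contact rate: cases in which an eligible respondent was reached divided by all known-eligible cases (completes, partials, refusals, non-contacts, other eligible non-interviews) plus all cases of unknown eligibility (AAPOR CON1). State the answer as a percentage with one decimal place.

Num → 44 + 6 + 16 + 4 = 70
Denom → 44 + 6 + 16 + 11 + 4 + 36 = 117
CON1 = 70 / 117 = 0.5983

59.8%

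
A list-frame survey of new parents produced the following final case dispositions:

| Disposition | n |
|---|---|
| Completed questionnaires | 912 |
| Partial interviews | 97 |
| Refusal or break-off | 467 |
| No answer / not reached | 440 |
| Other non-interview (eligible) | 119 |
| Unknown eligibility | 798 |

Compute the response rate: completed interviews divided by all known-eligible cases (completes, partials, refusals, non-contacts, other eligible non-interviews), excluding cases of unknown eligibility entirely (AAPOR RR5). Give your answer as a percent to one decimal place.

44.8%

Numerator = 912
Denom = 912 + 97 + 467 + 440 + 119 = 2035
RR5 = 912 / 2035 = 0.4482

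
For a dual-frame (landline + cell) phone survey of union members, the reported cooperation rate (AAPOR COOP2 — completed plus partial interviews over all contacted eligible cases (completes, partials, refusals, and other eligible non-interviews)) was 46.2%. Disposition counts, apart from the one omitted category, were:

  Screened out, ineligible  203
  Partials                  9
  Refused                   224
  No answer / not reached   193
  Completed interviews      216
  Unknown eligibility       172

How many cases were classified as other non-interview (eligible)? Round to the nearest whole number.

Top → 216 + 9 = 225
COOP2 = 225 / D = 0.462
D = 225 / 0.462 = 487.0
Rest of base = 449
other non-interview (eligible) = 487.0 − 449 ≈ 38

38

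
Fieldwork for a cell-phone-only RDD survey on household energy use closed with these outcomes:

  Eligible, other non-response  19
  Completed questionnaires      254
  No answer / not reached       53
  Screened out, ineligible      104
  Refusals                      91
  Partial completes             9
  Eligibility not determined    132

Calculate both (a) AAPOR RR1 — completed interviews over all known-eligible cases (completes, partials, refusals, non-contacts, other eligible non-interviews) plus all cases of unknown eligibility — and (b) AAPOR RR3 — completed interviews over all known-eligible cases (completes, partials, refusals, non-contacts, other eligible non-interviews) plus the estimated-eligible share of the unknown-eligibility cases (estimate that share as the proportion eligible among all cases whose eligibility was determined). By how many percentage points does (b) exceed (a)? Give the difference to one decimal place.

2.2

Top = 254
Base = 254 + 9 + 91 + 53 + 19 + 132 = 558
RR1 = 254 / 558 = 0.4552
Determined eligible = 254 + 9 + 91 + 53 + 19 = 426
e = 426 / (426 + 104) = 426 / 530 = 0.8038
Estimated eligible among unknowns = 0.8038 × 132 = 106.10
Base = 426 + 106.10 = 532.10
RR3 = 254 / 532.10 = 0.4774
Difference = 47.74 − 45.52 = 2.22 percentage points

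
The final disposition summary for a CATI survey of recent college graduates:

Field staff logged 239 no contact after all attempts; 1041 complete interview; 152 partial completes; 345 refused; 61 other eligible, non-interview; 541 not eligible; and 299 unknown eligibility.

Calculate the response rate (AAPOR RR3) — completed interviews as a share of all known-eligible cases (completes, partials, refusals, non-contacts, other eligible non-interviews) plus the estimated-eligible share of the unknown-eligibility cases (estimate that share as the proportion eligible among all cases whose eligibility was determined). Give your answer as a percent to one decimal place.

Numerator = 1041
Known eligible = 1041 + 152 + 345 + 239 + 61 = 1838
e = 1838 / (1838 + 541) = 1838 / 2379 = 0.7726
e × U = 0.7726 × 299 = 231.01
Base = 1838 + 231.01 = 2069.01
RR3 = 1041 / 2069.01 = 0.5031

50.3%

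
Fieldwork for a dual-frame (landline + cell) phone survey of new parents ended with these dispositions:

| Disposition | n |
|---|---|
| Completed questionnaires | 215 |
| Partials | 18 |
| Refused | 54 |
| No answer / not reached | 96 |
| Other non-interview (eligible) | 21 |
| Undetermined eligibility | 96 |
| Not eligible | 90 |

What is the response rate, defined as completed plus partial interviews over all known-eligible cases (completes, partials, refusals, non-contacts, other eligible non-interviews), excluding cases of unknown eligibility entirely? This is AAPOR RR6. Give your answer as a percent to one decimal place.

57.7%

Numerator: 215 + 18 = 233
Denom: 215 + 18 + 54 + 96 + 21 = 404
RR6 = 233 / 404 = 0.5767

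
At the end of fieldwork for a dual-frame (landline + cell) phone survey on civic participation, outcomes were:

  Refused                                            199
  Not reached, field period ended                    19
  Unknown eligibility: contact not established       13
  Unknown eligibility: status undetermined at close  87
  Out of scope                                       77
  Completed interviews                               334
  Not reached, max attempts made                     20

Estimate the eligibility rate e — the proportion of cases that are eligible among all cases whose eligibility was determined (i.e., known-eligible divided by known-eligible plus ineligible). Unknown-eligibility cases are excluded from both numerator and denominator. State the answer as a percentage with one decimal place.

88.1%

Non-contacts = 19 + 20 = 39
Unknown if eligible = 13 + 87 = 100
Determined eligible: 334 + 199 + 39 = 572
e = 572 / (572 + 77) = 572 / 649 = 0.8814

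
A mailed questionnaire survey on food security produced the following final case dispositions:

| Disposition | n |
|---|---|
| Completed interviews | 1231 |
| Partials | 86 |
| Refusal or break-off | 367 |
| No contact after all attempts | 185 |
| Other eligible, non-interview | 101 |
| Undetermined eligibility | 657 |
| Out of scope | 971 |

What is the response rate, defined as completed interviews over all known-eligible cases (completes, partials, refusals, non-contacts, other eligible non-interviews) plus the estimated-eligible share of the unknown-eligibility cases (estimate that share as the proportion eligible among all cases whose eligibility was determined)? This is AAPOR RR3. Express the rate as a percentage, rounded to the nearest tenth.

51.1%

Num → 1231
Determined eligible → 1231 + 86 + 367 + 185 + 101 = 1970
e = 1970 / (1970 + 971) = 1970 / 2941 = 0.6698
Eligible share of unknowns → 0.6698 × 657 = 440.06
Base → 1970 + 440.06 = 2410.06
RR3 = 1231 / 2410.06 = 0.5108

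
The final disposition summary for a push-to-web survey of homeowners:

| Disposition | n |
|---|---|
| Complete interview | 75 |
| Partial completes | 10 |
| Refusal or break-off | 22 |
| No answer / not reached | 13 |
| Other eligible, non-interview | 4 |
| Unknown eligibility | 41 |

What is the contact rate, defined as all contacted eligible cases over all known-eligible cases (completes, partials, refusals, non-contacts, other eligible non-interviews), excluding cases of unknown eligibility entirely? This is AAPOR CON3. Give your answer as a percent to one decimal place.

89.5%

Num: 75 + 10 + 22 + 4 = 111
Denominator: 75 + 10 + 22 + 13 + 4 = 124
CON3 = 111 / 124 = 0.8952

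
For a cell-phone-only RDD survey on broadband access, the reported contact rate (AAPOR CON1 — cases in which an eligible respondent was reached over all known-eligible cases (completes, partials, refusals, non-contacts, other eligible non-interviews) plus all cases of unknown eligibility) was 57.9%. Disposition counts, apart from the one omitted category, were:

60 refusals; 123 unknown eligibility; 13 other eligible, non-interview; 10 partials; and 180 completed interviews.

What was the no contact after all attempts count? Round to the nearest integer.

68

Top → 180 + 10 + 60 + 13 = 263
CON1 = 263 / D = 0.579
D = 263 / 0.579 = 454.2
Other denominator terms total 386
no contact after all attempts = 454.2 − 386 ≈ 68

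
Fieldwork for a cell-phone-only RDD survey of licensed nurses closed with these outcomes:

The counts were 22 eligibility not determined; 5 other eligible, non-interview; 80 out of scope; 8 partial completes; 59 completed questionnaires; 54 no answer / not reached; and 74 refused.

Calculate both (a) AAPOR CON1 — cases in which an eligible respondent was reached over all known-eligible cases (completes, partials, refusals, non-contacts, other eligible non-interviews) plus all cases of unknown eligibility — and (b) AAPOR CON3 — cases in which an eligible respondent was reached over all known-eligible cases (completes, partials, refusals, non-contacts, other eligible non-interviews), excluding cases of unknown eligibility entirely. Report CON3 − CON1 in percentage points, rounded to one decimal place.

Num: 59 + 8 + 74 + 5 = 146
Denom: 59 + 8 + 74 + 54 + 5 + 22 = 222
CON1 = 146 / 222 = 0.6577
Denom: 59 + 8 + 74 + 54 + 5 = 200
CON3 = 146 / 200 = 0.7300
Difference = 73.00 − 65.77 = 7.23 percentage points

7.2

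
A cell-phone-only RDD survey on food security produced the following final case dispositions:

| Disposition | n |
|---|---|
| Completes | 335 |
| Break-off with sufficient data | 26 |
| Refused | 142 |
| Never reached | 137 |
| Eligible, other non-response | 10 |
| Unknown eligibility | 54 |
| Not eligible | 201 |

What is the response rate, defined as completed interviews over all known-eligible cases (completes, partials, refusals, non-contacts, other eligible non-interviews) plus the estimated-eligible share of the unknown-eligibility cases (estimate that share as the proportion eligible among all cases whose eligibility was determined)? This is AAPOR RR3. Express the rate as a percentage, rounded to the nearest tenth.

Num = 335
Eligible (known) = 335 + 26 + 142 + 137 + 10 = 650
e = 650 / (650 + 201) = 650 / 851 = 0.7638
e × U = 0.7638 × 54 = 41.25
Base = 650 + 41.25 = 691.25
RR3 = 335 / 691.25 = 0.4846

48.5%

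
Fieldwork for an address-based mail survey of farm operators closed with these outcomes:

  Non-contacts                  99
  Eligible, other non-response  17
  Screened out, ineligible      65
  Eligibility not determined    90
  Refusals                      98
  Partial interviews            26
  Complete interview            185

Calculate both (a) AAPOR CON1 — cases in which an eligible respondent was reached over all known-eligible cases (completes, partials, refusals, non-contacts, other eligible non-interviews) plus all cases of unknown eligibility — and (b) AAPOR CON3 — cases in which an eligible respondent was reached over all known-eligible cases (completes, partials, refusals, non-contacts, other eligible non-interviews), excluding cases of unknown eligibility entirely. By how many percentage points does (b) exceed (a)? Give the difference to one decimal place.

Top: 185 + 26 + 98 + 17 = 326
Base: 185 + 26 + 98 + 99 + 17 + 90 = 515
CON1 = 326 / 515 = 0.6330
Base: 185 + 26 + 98 + 99 + 17 = 425
CON3 = 326 / 425 = 0.7671
Difference = 76.71 − 63.30 = 13.41 percentage points

13.4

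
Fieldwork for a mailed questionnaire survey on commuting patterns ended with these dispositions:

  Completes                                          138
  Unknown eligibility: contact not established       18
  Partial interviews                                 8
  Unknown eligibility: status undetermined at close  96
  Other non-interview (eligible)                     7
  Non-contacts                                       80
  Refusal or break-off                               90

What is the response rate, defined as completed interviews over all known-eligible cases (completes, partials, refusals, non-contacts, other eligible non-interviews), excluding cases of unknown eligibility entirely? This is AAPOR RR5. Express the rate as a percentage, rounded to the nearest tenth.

Undetermined eligibility = 18 + 96 = 114
Numerator = 138
Denominator = 138 + 8 + 90 + 80 + 7 = 323
RR5 = 138 / 323 = 0.4272

42.7%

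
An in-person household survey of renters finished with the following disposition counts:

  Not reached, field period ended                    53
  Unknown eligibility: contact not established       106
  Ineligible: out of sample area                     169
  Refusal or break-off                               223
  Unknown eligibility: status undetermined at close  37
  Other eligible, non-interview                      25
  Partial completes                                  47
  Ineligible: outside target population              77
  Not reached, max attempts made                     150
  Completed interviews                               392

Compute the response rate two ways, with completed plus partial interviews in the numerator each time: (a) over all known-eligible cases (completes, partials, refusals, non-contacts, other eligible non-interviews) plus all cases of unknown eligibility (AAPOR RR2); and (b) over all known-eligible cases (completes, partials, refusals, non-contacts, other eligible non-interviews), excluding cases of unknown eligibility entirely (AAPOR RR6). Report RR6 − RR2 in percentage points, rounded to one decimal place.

No contact after all attempts = 53 + 150 = 203
Unknown if eligible = 106 + 37 = 143
Out of scope = 77 + 169 = 246
Numerator = 392 + 47 = 439
Denom = 392 + 47 + 223 + 203 + 25 + 143 = 1033
RR2 = 439 / 1033 = 0.4250
Denom = 392 + 47 + 223 + 203 + 25 = 890
RR6 = 439 / 890 = 0.4933
Difference = 49.33 − 42.50 = 6.83 percentage points

6.8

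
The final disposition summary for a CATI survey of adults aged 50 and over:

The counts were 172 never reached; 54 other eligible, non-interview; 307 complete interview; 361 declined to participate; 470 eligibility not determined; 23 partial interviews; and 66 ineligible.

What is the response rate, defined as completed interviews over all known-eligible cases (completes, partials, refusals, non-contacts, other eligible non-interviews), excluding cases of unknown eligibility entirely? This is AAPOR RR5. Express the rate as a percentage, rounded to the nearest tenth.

33.5%

Num = 307
Denom = 307 + 23 + 361 + 172 + 54 = 917
RR5 = 307 / 917 = 0.3348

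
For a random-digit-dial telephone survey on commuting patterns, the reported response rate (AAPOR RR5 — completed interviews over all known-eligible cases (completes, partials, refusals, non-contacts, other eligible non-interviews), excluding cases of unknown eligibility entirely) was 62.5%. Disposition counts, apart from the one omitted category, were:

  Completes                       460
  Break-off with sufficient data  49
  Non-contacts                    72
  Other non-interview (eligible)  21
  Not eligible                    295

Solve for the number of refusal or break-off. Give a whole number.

RR5 = 460 / D = 0.625
D = 460 / 0.625 = 736.0
Remaining denominator categories sum to 602
refusal or break-off = 736.0 − 602 ≈ 134

134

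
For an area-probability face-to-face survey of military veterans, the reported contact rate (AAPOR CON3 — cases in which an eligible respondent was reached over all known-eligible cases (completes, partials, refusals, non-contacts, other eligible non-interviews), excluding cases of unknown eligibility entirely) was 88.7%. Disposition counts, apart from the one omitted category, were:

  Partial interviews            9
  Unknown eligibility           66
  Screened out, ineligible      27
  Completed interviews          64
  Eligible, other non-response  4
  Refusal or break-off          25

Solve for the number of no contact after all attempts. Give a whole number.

13

Num = 64 + 9 + 25 + 4 = 102
CON3 = 102 / D = 0.887
D = 102 / 0.887 = 115.0
Other denominator terms total 102
no contact after all attempts = 115.0 − 102 ≈ 13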